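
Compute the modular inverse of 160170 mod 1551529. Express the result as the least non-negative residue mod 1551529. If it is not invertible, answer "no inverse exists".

Run Euclid on (1551529, 160170):
1551529 = 9·160170 + 109999
160170 = 1·109999 + 50171
109999 = 2·50171 + 9657
50171 = 5·9657 + 1886
9657 = 5·1886 + 227
1886 = 8·227 + 70
227 = 3·70 + 17
70 = 4·17 + 2
17 = 8·2 + 1
2 = 2·1 + 0
The gcd is 1. Working backward:
1 = 17 − 8·2
1 = −8·70 + 33·17
1 = 33·227 − 107·70
1 = −107·1886 + 889·227
1 = 889·9657 − 4552·1886
1 = −4552·50171 + 23649·9657
1 = 23649·109999 − 51850·50171
1 = −51850·160170 + 75499·109999
1 = 75499·1551529 − 731341·160170
Thus 160170·(-731341) ≡ 1 (mod 1551529); reducing, -731341 mod 1551529 = 820188.

820188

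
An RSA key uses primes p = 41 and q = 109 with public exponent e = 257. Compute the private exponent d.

φ(n) = (p−1)(q−1) = 40·108 = 4320.
Need d with 257·d ≡ 1 (mod 4320). Apply the extended Euclidean algorithm:
4320 = 16·257 + 208
257 = 1·208 + 49
208 = 4·49 + 12
49 = 4·12 + 1
12 = 12·1 + 0
Back-substitute:
1 = 49 − 4·12
1 = −4·208 + 17·49
1 = 17·257 − 21·208
1 = −21·4320 + 353·257
So 257·353 ≡ 1 (mod 4320), hence d = 353.

353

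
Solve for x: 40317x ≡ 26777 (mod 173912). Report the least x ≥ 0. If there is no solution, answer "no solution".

157797

First find gcd(40317, 173912):
173912 = 4*40317 + 12644
40317 = 3*12644 + 2385
12644 = 5*2385 + 719
2385 = 3*719 + 228
719 = 3*228 + 35
228 = 6*35 + 18
35 = 1*18 + 17
18 = 1*17 + 1
17 = 17*1 + 0
gcd = 1, so a unique solution mod 173912 exists.
Back-substitute for the Bézout coefficients:
1 = 18 − 17
1 = −35 + 2·18
1 = 2·228 − 13·35
1 = −13·719 + 41·228
1 = 41·2385 − 136·719
1 = −136·12644 + 721·2385
1 = 721·40317 − 2299·12644
1 = −2299·173912 + 9917·40317
So 40317·(9917) ≡ 1 (mod 173912), giving 40317⁻¹ ≡ 9917.
x ≡ 40317⁻¹·26777 ≡ 9917·26777 ≡ 157797 (mod 173912).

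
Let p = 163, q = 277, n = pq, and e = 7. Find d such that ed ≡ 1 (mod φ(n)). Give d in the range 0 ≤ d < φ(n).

φ(n) = (p−1)(q−1) = 162·276 = 44712.
Need d with 7·d ≡ 1 (mod 44712). Apply the extended Euclidean algorithm:
44712 = 6387×7 + 3
7 = 2×3 + 1
3 = 3×1 + 0
Back-substitute:
1 = 7 − 2·3
1 = −2·44712 + 12775·7
So 7·12775 ≡ 1 (mod 44712), hence d = 12775.

12775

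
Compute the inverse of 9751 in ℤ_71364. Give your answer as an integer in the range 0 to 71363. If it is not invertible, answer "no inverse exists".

49291

Extended Euclidean algorithm:
71364 = 7×9751 + 3107
9751 = 3×3107 + 430
3107 = 7×430 + 97
430 = 4×97 + 42
97 = 2×42 + 13
42 = 3×13 + 3
13 = 4×3 + 1
3 = 3×1 + 0
gcd = 1, so the inverse exists. Back-substitute:
1 = 13 − 4·3
1 = −4·42 + 13·13
1 = 13·97 − 30·42
1 = −30·430 + 133·97
1 = 133·3107 − 961·430
1 = −961·9751 + 3016·3107
1 = 3016·71364 − 22073·9751
Hence 9751⁻¹ ≡ -22073 ≡ 49291 (mod 71364).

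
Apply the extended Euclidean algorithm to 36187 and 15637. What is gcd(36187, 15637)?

1

Apply Euclid's algorithm to 36187 and 15637:
36187 = 2*15637 + 4913
15637 = 3*4913 + 898
4913 = 5*898 + 423
898 = 2*423 + 52
423 = 8*52 + 7
52 = 7*7 + 3
7 = 2*3 + 1
3 = 3*1 + 0
gcd(36187, 15637) = 1.
Back-substituting:
1 = 7 − 2·3
1 = −2·52 + 15·7
1 = 15·423 − 122·52
1 = −122·898 + 259·423
1 = 259·4913 − 1417·898
1 = −1417·15637 + 4510·4913
1 = 4510·36187 − 10437·15637
So 1 = (4510)·36187 + (-10437)·15637.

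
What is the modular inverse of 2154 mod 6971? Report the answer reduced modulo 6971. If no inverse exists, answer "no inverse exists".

3013

gcd(6971, 2154) by repeated division:
6971 = 3×2154 + 509
2154 = 4×509 + 118
509 = 4×118 + 37
118 = 3×37 + 7
37 = 5×7 + 2
7 = 3×2 + 1
2 = 2×1 + 0
Since gcd(2154, 6971) = 1, back-substitute to write 1 as a combination:
1 = 7 − 3·2
1 = −3·37 + 16·7
1 = 16·118 − 51·37
1 = −51·509 + 220·118
1 = 220·2154 − 931·509
1 = −931·6971 + 3013·2154
So 2154·3013 ≡ 1 (mod 6971).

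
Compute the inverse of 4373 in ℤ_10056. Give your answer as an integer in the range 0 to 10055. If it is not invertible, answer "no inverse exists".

1589

Extended Euclidean algorithm:
10056 = 2·4373 + 1310
4373 = 3·1310 + 443
1310 = 2·443 + 424
443 = 1·424 + 19
424 = 22·19 + 6
19 = 3·6 + 1
6 = 6·1 + 0
Since gcd(4373, 10056) = 1, back-substitute to write 1 as a combination:
1 = 19 − 3·6
1 = −3·424 + 67·19
1 = 67·443 − 70·424
1 = −70·1310 + 207·443
1 = 207·4373 − 691·1310
1 = −691·10056 + 1589·4373
So 4373·1589 ≡ 1 (mod 10056).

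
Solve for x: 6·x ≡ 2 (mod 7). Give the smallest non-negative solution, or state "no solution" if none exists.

5

First find gcd(6, 7):
7 = 1·6 + 1
6 = 6·1 + 0
gcd = 1, so a unique solution mod 7 exists.
Back-substitute for the Bézout coefficients:
1 = 7 − 6
So 6·(-1) ≡ 1 (mod 7), giving 6⁻¹ ≡ 6.
x ≡ 6⁻¹·2 ≡ 6·2 ≡ 5 (mod 7).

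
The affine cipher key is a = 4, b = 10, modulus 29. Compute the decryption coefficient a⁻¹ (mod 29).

22

Extended Euclidean algorithm:
29 = 7·4 + 1
4 = 4·1 + 0
gcd = 1, so the inverse exists. Back-substitute:
1 = 29 − 7·4
Thus 4·(-7) ≡ 1 (mod 29); reducing, -7 mod 29 = 22.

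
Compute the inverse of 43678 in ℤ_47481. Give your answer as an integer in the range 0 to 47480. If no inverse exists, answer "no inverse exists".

23110

Run Euclid on (47481, 43678):
47481 = 1·43678 + 3803
43678 = 11·3803 + 1845
3803 = 2·1845 + 113
1845 = 16·113 + 37
113 = 3·37 + 2
37 = 18·2 + 1
2 = 2·1 + 0
Since gcd(43678, 47481) = 1, back-substitute to write 1 as a combination:
1 = 37 − 18·2
1 = −18·113 + 55·37
1 = 55·1845 − 898·113
1 = −898·3803 + 1851·1845
1 = 1851·43678 − 21259·3803
1 = −21259·47481 + 23110·43678
So 43678·23110 ≡ 1 (mod 47481).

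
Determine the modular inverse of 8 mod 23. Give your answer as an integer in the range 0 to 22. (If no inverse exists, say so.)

Run Euclid on (23, 8):
23 = 2×8 + 7
8 = 1×7 + 1
7 = 7×1 + 0
gcd = 1, so the inverse exists. Back-substitute:
1 = 8 − 7
1 = −23 + 3·8
So 8·3 ≡ 1 (mod 23).

3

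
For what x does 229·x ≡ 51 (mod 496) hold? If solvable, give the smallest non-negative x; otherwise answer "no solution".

First find gcd(229, 496):
496 = 2×229 + 38
229 = 6×38 + 1
38 = 38×1 + 0
gcd = 1, so a unique solution mod 496 exists.
Back-substitute for the Bézout coefficients:
1 = 229 − 6·38
1 = −6·496 + 13·229
So 229·(13) ≡ 1 (mod 496), giving 229⁻¹ ≡ 13.
x ≡ 229⁻¹·51 ≡ 13·51 ≡ 167 (mod 496).

167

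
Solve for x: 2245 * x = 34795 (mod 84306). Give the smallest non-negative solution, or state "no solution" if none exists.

First find gcd(2245, 84306):
84306 = 37*2245 + 1241
2245 = 1*1241 + 1004
1241 = 1*1004 + 237
1004 = 4*237 + 56
237 = 4*56 + 13
56 = 4*13 + 4
13 = 3*4 + 1
4 = 4*1 + 0
gcd = 1, so a unique solution mod 84306 exists.
Back-substitute for the Bézout coefficients:
1 = 13 − 3·4
1 = −3·56 + 13·13
1 = 13·237 − 55·56
1 = −55·1004 + 233·237
1 = 233·1241 − 288·1004
1 = −288·2245 + 521·1241
1 = 521·84306 − 19565·2245
So 2245·(-19565) ≡ 1 (mod 84306), giving 2245⁻¹ ≡ 64741.
x ≡ 2245⁻¹·34795 ≡ 64741·34795 ≡ 6775 (mod 84306).

6775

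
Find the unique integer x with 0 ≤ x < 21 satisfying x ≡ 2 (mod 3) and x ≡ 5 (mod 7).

5

Write x = 2 + 3·k. Then 3·k ≡ 5 − 2 ≡ 3 (mod 7).
Need 3⁻¹ mod 7. Extended Euclid on (7, 3):
7 = 2*3 + 1
3 = 3*1 + 0
Back-substitute:
1 = 7 − 2·3
3⁻¹ ≡ 5 (mod 7), so k ≡ 5·3 ≡ 1 (mod 7).
x = 2 + 3·1 = 5.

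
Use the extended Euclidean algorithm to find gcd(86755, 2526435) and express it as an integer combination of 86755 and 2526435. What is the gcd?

Apply Euclid's algorithm to 2526435 and 86755:
2526435 = 29*86755 + 10540
86755 = 8*10540 + 2435
10540 = 4*2435 + 800
2435 = 3*800 + 35
800 = 22*35 + 30
35 = 1*30 + 5
30 = 6*5 + 0
gcd(86755, 2526435) = 5.
Working backward:
5 = 35 − 30
5 = −800 + 23·35
5 = 23·2435 − 70·800
5 = −70·10540 + 303·2435
5 = 303·86755 − 2494·10540
5 = −2494·2526435 + 72629·86755
So 5 = (-2494)·2526435 + (72629)·86755.

5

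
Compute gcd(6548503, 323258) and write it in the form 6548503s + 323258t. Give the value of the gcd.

Apply Euclid's algorithm to 6548503 and 323258:
6548503 = 20·323258 + 83343
323258 = 3·83343 + 73229
83343 = 1·73229 + 10114
73229 = 7·10114 + 2431
10114 = 4·2431 + 390
2431 = 6·390 + 91
390 = 4·91 + 26
91 = 3·26 + 13
26 = 2·13 + 0
gcd(6548503, 323258) = 13.
Working backward:
13 = 91 − 3·26
13 = −3·390 + 13·91
13 = 13·2431 − 81·390
13 = −81·10114 + 337·2431
13 = 337·73229 − 2440·10114
13 = −2440·83343 + 2777·73229
13 = 2777·323258 − 10771·83343
13 = −10771·6548503 + 218197·323258
So 13 = (-10771)·6548503 + (218197)·323258.

13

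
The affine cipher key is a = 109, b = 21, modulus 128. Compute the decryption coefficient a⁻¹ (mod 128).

Extended Euclidean algorithm:
128 = 1×109 + 19
109 = 5×19 + 14
19 = 1×14 + 5
14 = 2×5 + 4
5 = 1×4 + 1
4 = 4×1 + 0
Since gcd(109, 128) = 1, back-substitute to write 1 as a combination:
1 = 5 − 4
1 = −14 + 3·5
1 = 3·19 − 4·14
1 = −4·109 + 23·19
1 = 23·128 − 27·109
So 109·(-27) ≡ 1 (mod 128), and -27 ≡ 101 (mod 128).

101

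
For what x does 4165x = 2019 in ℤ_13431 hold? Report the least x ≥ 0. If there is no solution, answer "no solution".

First find gcd(4165, 13431):
13431 = 3*4165 + 936
4165 = 4*936 + 421
936 = 2*421 + 94
421 = 4*94 + 45
94 = 2*45 + 4
45 = 11*4 + 1
4 = 4*1 + 0
gcd = 1, so a unique solution mod 13431 exists.
Back-substitute for the Bézout coefficients:
1 = 45 − 11·4
1 = −11·94 + 23·45
1 = 23·421 − 103·94
1 = −103·936 + 229·421
1 = 229·4165 − 1019·936
1 = −1019·13431 + 3286·4165
So 4165·(3286) ≡ 1 (mod 13431), giving 4165⁻¹ ≡ 3286.
x ≡ 4165⁻¹·2019 ≡ 3286·2019 ≡ 12951 (mod 13431).

12951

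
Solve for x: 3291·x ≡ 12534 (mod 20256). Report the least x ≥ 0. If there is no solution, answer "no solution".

First find gcd(3291, 20256):
20256 = 6*3291 + 510
3291 = 6*510 + 231
510 = 2*231 + 48
231 = 4*48 + 39
48 = 1*39 + 9
39 = 4*9 + 3
9 = 3*3 + 0
gcd = 3 and 3 | 12534, so solutions exist. Divide through by 3: 1097x ≡ 4178 (mod 6752).
Now find 1097⁻¹ mod 6752:
6752 = 6×1097 + 170
1097 = 6×170 + 77
170 = 2×77 + 16
77 = 4×16 + 13
16 = 1×13 + 3
13 = 4×3 + 1
3 = 3×1 + 0
Back-substitute:
1 = 13 − 4·3
1 = −4·16 + 5·13
1 = 5·77 − 24·16
1 = −24·170 + 53·77
1 = 53·1097 − 342·170
1 = −342·6752 + 2105·1097
So 1097⁻¹ ≡ 2105 (mod 6752).
Then x ≡ 2105·4178 ≡ 3586 (mod 6752); the smallest non-negative solution is x = 3586.

3586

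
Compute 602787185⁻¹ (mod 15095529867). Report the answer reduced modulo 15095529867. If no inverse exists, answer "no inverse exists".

Compute gcd(602787185, 15095529867):
15095529867 = 25×602787185 + 25850242
602787185 = 23×25850242 + 8231619
25850242 = 3×8231619 + 1155385
8231619 = 7×1155385 + 143924
1155385 = 8×143924 + 3993
143924 = 36×3993 + 176
3993 = 22×176 + 121
176 = 1×121 + 55
121 = 2×55 + 11
55 = 5×11 + 0
The gcd is 11, not 1, hence no inverse exists.

no inverse exists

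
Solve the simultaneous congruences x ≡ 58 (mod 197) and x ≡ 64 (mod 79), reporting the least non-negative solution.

Write x = 58 + 197·k. Then 197·k ≡ 64 − 58 ≡ 6 (mod 79).
Need 197⁻¹ mod 79. Extended Euclid on (79, 39):
79 = 2·39 + 1
39 = 39·1 + 0
Back-substitute:
1 = 79 − 2·39
197⁻¹ ≡ 77 (mod 79), so k ≡ 77·6 ≡ 67 (mod 79).
x = 58 + 197·67 = 13257.

13257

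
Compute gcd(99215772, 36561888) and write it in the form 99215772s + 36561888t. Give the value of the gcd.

12

Euclidean algorithm:
99215772 = 2·36561888 + 26091996
36561888 = 1·26091996 + 10469892
26091996 = 2·10469892 + 5152212
10469892 = 2·5152212 + 165468
5152212 = 31·165468 + 22704
165468 = 7·22704 + 6540
22704 = 3·6540 + 3084
6540 = 2·3084 + 372
3084 = 8·372 + 108
372 = 3·108 + 48
108 = 2·48 + 12
48 = 4·12 + 0
gcd(99215772, 36561888) = 12.
Express as a combination:
12 = 108 − 2·48
12 = −2·372 + 7·108
12 = 7·3084 − 58·372
12 = −58·6540 + 123·3084
12 = 123·22704 − 427·6540
12 = −427·165468 + 3112·22704
12 = 3112·5152212 − 96899·165468
12 = −96899·10469892 + 196910·5152212
12 = 196910·26091996 − 490719·10469892
12 = −490719·36561888 + 687629·26091996
12 = 687629·99215772 − 1865977·36561888
So 12 = (687629)·99215772 + (-1865977)·36561888.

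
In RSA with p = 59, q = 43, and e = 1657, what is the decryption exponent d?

φ(n) = (p−1)(q−1) = 58·42 = 2436.
Need d with 1657·d ≡ 1 (mod 2436). Apply the extended Euclidean algorithm:
2436 = 1*1657 + 779
1657 = 2*779 + 99
779 = 7*99 + 86
99 = 1*86 + 13
86 = 6*13 + 8
13 = 1*8 + 5
8 = 1*5 + 3
5 = 1*3 + 2
3 = 1*2 + 1
2 = 2*1 + 0
Back-substitute:
1 = 3 − 2
1 = −5 + 2·3
1 = 2·8 − 3·5
1 = −3·13 + 5·8
1 = 5·86 − 33·13
1 = −33·99 + 38·86
1 = 38·779 − 299·99
1 = −299·1657 + 636·779
1 = 636·2436 − 935·1657
So 1657·(-935) ≡ 1 (mod 2436), hence d ≡ -935 ≡ 1501 (mod 2436).

1501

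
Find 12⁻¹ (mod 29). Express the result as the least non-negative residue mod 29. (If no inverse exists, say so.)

Apply the Euclidean algorithm to 29 and 12:
29 = 2*12 + 5
12 = 2*5 + 2
5 = 2*2 + 1
2 = 2*1 + 0
The gcd is 1. Working backward:
1 = 5 − 2·2
1 = −2·12 + 5·5
1 = 5·29 − 12·12
So 12·(-12) ≡ 1 (mod 29), and -12 ≡ 17 (mod 29).

17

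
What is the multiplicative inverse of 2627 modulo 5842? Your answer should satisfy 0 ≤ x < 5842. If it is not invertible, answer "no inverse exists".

2613

Extended Euclidean algorithm:
5842 = 2×2627 + 588
2627 = 4×588 + 275
588 = 2×275 + 38
275 = 7×38 + 9
38 = 4×9 + 2
9 = 4×2 + 1
2 = 2×1 + 0
gcd = 1, so the inverse exists. Back-substitute:
1 = 9 − 4·2
1 = −4·38 + 17·9
1 = 17·275 − 123·38
1 = −123·588 + 263·275
1 = 263·2627 − 1175·588
1 = −1175·5842 + 2613·2627
So 2627·2613 ≡ 1 (mod 5842).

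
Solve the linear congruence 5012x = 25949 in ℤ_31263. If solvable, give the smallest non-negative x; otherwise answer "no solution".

11314

First find gcd(5012, 31263):
31263 = 6·5012 + 1191
5012 = 4·1191 + 248
1191 = 4·248 + 199
248 = 1·199 + 49
199 = 4·49 + 3
49 = 16·3 + 1
3 = 3·1 + 0
gcd = 1, so a unique solution mod 31263 exists.
Back-substitute for the Bézout coefficients:
1 = 49 − 16·3
1 = −16·199 + 65·49
1 = 65·248 − 81·199
1 = −81·1191 + 389·248
1 = 389·5012 − 1637·1191
1 = −1637·31263 + 10211·5012
So 5012·(10211) ≡ 1 (mod 31263), giving 5012⁻¹ ≡ 10211.
x ≡ 5012⁻¹·25949 ≡ 10211·25949 ≡ 11314 (mod 31263).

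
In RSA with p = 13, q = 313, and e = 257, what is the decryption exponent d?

641

φ(n) = (p−1)(q−1) = 12·312 = 3744.
Need d with 257·d ≡ 1 (mod 3744). Apply the extended Euclidean algorithm:
3744 = 14·257 + 146
257 = 1·146 + 111
146 = 1·111 + 35
111 = 3·35 + 6
35 = 5·6 + 5
6 = 1·5 + 1
5 = 5·1 + 0
Back-substitute:
1 = 6 − 5
1 = −35 + 6·6
1 = 6·111 − 19·35
1 = −19·146 + 25·111
1 = 25·257 − 44·146
1 = −44·3744 + 641·257
So 257·641 ≡ 1 (mod 3744), hence d = 641.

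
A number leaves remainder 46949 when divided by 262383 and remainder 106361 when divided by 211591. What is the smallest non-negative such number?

Write x = 46949 + 262383·k. Then 262383·k ≡ 106361 − 46949 ≡ 59412 (mod 211591).
Need 262383⁻¹ mod 211591. Extended Euclid on (211591, 50792):
211591 = 4*50792 + 8423
50792 = 6*8423 + 254
8423 = 33*254 + 41
254 = 6*41 + 8
41 = 5*8 + 1
8 = 8*1 + 0
Back-substitute:
1 = 41 − 5·8
1 = −5·254 + 31·41
1 = 31·8423 − 1028·254
1 = −1028·50792 + 6199·8423
1 = 6199·211591 − 25824·50792
262383⁻¹ ≡ 185767 (mod 211591), so k ≡ 185767·59412 ≡ 202444 (mod 211591).
x = 46949 + 262383·202444 = 53117911001.

53117911001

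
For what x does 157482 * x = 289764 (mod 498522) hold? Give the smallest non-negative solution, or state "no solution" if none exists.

62215

First find gcd(157482, 498522):
498522 = 3·157482 + 26076
157482 = 6·26076 + 1026
26076 = 25·1026 + 426
1026 = 2·426 + 174
426 = 2·174 + 78
174 = 2·78 + 18
78 = 4·18 + 6
18 = 3·6 + 0
gcd = 6 and 6 | 289764, so solutions exist. Divide through by 6: 26247x ≡ 48294 (mod 83087).
Now find 26247⁻¹ mod 83087:
83087 = 3×26247 + 4346
26247 = 6×4346 + 171
4346 = 25×171 + 71
171 = 2×71 + 29
71 = 2×29 + 13
29 = 2×13 + 3
13 = 4×3 + 1
3 = 3×1 + 0
Back-substitute:
1 = 13 − 4·3
1 = −4·29 + 9·13
1 = 9·71 − 22·29
1 = −22·171 + 53·71
1 = 53·4346 − 1347·171
1 = −1347·26247 + 8135·4346
1 = 8135·83087 − 25752·26247
So 26247·(-25752) ≡ 1 (mod 83087), i.e. 26247⁻¹ ≡ 57335.
Then x ≡ 57335·48294 ≡ 62215 (mod 83087); the smallest non-negative solution is x = 62215.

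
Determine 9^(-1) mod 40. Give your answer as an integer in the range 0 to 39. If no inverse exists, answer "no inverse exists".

9

Apply the Euclidean algorithm to 40 and 9:
40 = 4·9 + 4
9 = 2·4 + 1
4 = 4·1 + 0
Since gcd(9, 40) = 1, back-substitute to write 1 as a combination:
1 = 9 − 2·4
1 = −2·40 + 9·9
So 9·9 ≡ 1 (mod 40).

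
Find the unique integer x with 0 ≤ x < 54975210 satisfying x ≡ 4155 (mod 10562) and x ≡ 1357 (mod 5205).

4873237

Write x = 4155 + 10562·k. Then 10562·k ≡ 1357 − 4155 ≡ 2407 (mod 5205).
Need 10562⁻¹ mod 5205. Extended Euclid on (5205, 152):
5205 = 34*152 + 37
152 = 4*37 + 4
37 = 9*4 + 1
4 = 4*1 + 0
Back-substitute:
1 = 37 − 9·4
1 = −9·152 + 37·37
1 = 37·5205 − 1267·152
10562⁻¹ ≡ 3938 (mod 5205), so k ≡ 3938·2407 ≡ 461 (mod 5205).
x = 4155 + 10562·461 = 4873237.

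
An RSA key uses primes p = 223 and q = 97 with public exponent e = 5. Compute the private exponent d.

8525

φ(n) = (p−1)(q−1) = 222·96 = 21312.
Need d with 5·d ≡ 1 (mod 21312). Apply the extended Euclidean algorithm:
21312 = 4262·5 + 2
5 = 2·2 + 1
2 = 2·1 + 0
Back-substitute:
1 = 5 − 2·2
1 = −2·21312 + 8525·5
So 5·8525 ≡ 1 (mod 21312), hence d = 8525.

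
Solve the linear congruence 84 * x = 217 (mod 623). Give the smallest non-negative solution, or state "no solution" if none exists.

First find gcd(84, 623):
623 = 7*84 + 35
84 = 2*35 + 14
35 = 2*14 + 7
14 = 2*7 + 0
gcd = 7 and 7 | 217, so solutions exist. Divide through by 7: 12x ≡ 31 (mod 89).
Now find 12⁻¹ mod 89:
89 = 7×12 + 5
12 = 2×5 + 2
5 = 2×2 + 1
2 = 2×1 + 0
Back-substitute:
1 = 5 − 2·2
1 = −2·12 + 5·5
1 = 5·89 − 37·12
So 12·(-37) ≡ 1 (mod 89), i.e. 12⁻¹ ≡ 52.
Then x ≡ 52·31 ≡ 10 (mod 89); the smallest non-negative solution is x = 10.

10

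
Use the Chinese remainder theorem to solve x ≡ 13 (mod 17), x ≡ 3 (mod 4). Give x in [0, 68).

47

Write x = 13 + 17·k. Then 17·k ≡ 3 − 13 ≡ 2 (mod 4).
Need 17⁻¹ mod 4. Extended Euclid on (4, 1):
4 = 4*1 + 0
17⁻¹ ≡ 1 (mod 4), so k ≡ 1·2 ≡ 2 (mod 4).
x = 13 + 17·2 = 47.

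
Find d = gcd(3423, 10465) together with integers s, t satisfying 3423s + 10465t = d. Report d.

Euclidean algorithm:
10465 = 3×3423 + 196
3423 = 17×196 + 91
196 = 2×91 + 14
91 = 6×14 + 7
14 = 2×7 + 0
gcd(3423, 10465) = 7.
Back-substituting:
7 = 91 − 6·14
7 = −6·196 + 13·91
7 = 13·3423 − 227·196
7 = −227·10465 + 694·3423
So 7 = (-227)·10465 + (694)·3423.

7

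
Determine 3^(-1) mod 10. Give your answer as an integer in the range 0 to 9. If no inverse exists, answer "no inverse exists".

Run Euclid on (10, 3):
10 = 3·3 + 1
3 = 3·1 + 0
gcd = 1, so the inverse exists. Back-substitute:
1 = 10 − 3·3
Thus 3·(-3) ≡ 1 (mod 10); reducing, -3 mod 10 = 7.

7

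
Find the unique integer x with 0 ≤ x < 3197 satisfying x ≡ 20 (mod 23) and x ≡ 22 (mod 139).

Write x = 20 + 23·k. Then 23·k ≡ 22 − 20 ≡ 2 (mod 139).
Need 23⁻¹ mod 139. Extended Euclid on (139, 23):
139 = 6·23 + 1
23 = 23·1 + 0
Back-substitute:
1 = 139 − 6·23
23⁻¹ ≡ 133 (mod 139), so k ≡ 133·2 ≡ 127 (mod 139).
x = 20 + 23·127 = 2941.

2941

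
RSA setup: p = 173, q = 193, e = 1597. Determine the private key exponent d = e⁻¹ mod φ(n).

φ(n) = (p−1)(q−1) = 172·192 = 33024.
Need d with 1597·d ≡ 1 (mod 33024). Apply the extended Euclidean algorithm:
33024 = 20×1597 + 1084
1597 = 1×1084 + 513
1084 = 2×513 + 58
513 = 8×58 + 49
58 = 1×49 + 9
49 = 5×9 + 4
9 = 2×4 + 1
4 = 4×1 + 0
Back-substitute:
1 = 9 − 2·4
1 = −2·49 + 11·9
1 = 11·58 − 13·49
1 = −13·513 + 115·58
1 = 115·1084 − 243·513
1 = −243·1597 + 358·1084
1 = 358·33024 − 7403·1597
So 1597·(-7403) ≡ 1 (mod 33024), hence d ≡ -7403 ≡ 25621 (mod 33024).

25621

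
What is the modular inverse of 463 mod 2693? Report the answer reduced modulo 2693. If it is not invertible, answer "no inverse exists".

Apply the Euclidean algorithm to 2693 and 463:
2693 = 5*463 + 378
463 = 1*378 + 85
378 = 4*85 + 38
85 = 2*38 + 9
38 = 4*9 + 2
9 = 4*2 + 1
2 = 2*1 + 0
The gcd is 1. Working backward:
1 = 9 − 4·2
1 = −4·38 + 17·9
1 = 17·85 − 38·38
1 = −38·378 + 169·85
1 = 169·463 − 207·378
1 = −207·2693 + 1204·463
So 463·1204 ≡ 1 (mod 2693).

1204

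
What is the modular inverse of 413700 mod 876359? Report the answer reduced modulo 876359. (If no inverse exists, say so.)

444346

gcd(876359, 413700) by repeated division:
876359 = 2×413700 + 48959
413700 = 8×48959 + 22028
48959 = 2×22028 + 4903
22028 = 4×4903 + 2416
4903 = 2×2416 + 71
2416 = 34×71 + 2
71 = 35×2 + 1
2 = 2×1 + 0
gcd = 1, so the inverse exists. Back-substitute:
1 = 71 − 35·2
1 = −35·2416 + 1191·71
1 = 1191·4903 − 2417·2416
1 = −2417·22028 + 10859·4903
1 = 10859·48959 − 24135·22028
1 = −24135·413700 + 203939·48959
1 = 203939·876359 − 432013·413700
Thus 413700·(-432013) ≡ 1 (mod 876359); reducing, -432013 mod 876359 = 444346.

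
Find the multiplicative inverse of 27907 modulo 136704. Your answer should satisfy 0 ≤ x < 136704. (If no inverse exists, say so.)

95659

Run Euclid on (136704, 27907):
136704 = 4·27907 + 25076
27907 = 1·25076 + 2831
25076 = 8·2831 + 2428
2831 = 1·2428 + 403
2428 = 6·403 + 10
403 = 40·10 + 3
10 = 3·3 + 1
3 = 3·1 + 0
The gcd is 1. Working backward:
1 = 10 − 3·3
1 = −3·403 + 121·10
1 = 121·2428 − 729·403
1 = −729·2831 + 850·2428
1 = 850·25076 − 7529·2831
1 = −7529·27907 + 8379·25076
1 = 8379·136704 − 41045·27907
Hence 27907⁻¹ ≡ -41045 ≡ 95659 (mod 136704).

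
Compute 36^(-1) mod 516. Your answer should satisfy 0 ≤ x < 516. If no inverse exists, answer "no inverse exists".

no inverse exists

Compute gcd(36, 516):
516 = 14×36 + 12
36 = 3×12 + 0
The gcd is 12, not 1, hence no inverse exists.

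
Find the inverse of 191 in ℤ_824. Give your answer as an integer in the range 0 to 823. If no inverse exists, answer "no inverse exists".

gcd(824, 191) by repeated division:
824 = 4·191 + 60
191 = 3·60 + 11
60 = 5·11 + 5
11 = 2·5 + 1
5 = 5·1 + 0
The gcd is 1. Working backward:
1 = 11 − 2·5
1 = −2·60 + 11·11
1 = 11·191 − 35·60
1 = −35·824 + 151·191
So 191·151 ≡ 1 (mod 824).

151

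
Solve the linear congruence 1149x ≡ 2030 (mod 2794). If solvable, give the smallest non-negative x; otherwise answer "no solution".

296

First find gcd(1149, 2794):
2794 = 2*1149 + 496
1149 = 2*496 + 157
496 = 3*157 + 25
157 = 6*25 + 7
25 = 3*7 + 4
7 = 1*4 + 3
4 = 1*3 + 1
3 = 3*1 + 0
gcd = 1, so a unique solution mod 2794 exists.
Back-substitute for the Bézout coefficients:
1 = 4 − 3
1 = −7 + 2·4
1 = 2·25 − 7·7
1 = −7·157 + 44·25
1 = 44·496 − 139·157
1 = −139·1149 + 322·496
1 = 322·2794 − 783·1149
So 1149·(-783) ≡ 1 (mod 2794), giving 1149⁻¹ ≡ 2011.
x ≡ 1149⁻¹·2030 ≡ 2011·2030 ≡ 296 (mod 2794).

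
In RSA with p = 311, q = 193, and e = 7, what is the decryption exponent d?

8503

φ(n) = (p−1)(q−1) = 310·192 = 59520.
Need d with 7·d ≡ 1 (mod 59520). Apply the extended Euclidean algorithm:
59520 = 8502×7 + 6
7 = 1×6 + 1
6 = 6×1 + 0
Back-substitute:
1 = 7 − 6
1 = −59520 + 8503·7
So 7·8503 ≡ 1 (mod 59520), hence d = 8503.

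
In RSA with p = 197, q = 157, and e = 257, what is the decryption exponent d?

φ(n) = (p−1)(q−1) = 196·156 = 30576.
Need d with 257·d ≡ 1 (mod 30576). Apply the extended Euclidean algorithm:
30576 = 118*257 + 250
257 = 1*250 + 7
250 = 35*7 + 5
7 = 1*5 + 2
5 = 2*2 + 1
2 = 2*1 + 0
Back-substitute:
1 = 5 − 2·2
1 = −2·7 + 3·5
1 = 3·250 − 107·7
1 = −107·257 + 110·250
1 = 110·30576 − 13087·257
So 257·(-13087) ≡ 1 (mod 30576), hence d ≡ -13087 ≡ 17489 (mod 30576).

17489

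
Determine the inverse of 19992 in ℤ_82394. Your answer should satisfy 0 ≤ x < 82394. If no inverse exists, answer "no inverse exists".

no inverse exists

Compute gcd(19992, 82394):
82394 = 4*19992 + 2426
19992 = 8*2426 + 584
2426 = 4*584 + 90
584 = 6*90 + 44
90 = 2*44 + 2
44 = 22*2 + 0
Since gcd = 2 > 1, 19992 is not a unit mod 82394.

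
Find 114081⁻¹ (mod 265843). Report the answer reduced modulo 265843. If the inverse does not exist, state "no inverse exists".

Extended Euclidean algorithm:
265843 = 2*114081 + 37681
114081 = 3*37681 + 1038
37681 = 36*1038 + 313
1038 = 3*313 + 99
313 = 3*99 + 16
99 = 6*16 + 3
16 = 5*3 + 1
3 = 3*1 + 0
The gcd is 1. Working backward:
1 = 16 − 5·3
1 = −5·99 + 31·16
1 = 31·313 − 98·99
1 = −98·1038 + 325·313
1 = 325·37681 − 11798·1038
1 = −11798·114081 + 35719·37681
1 = 35719·265843 − 83236·114081
Hence 114081⁻¹ ≡ -83236 ≡ 182607 (mod 265843).

182607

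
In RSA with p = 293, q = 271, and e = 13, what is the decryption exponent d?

φ(n) = (p−1)(q−1) = 292·270 = 78840.
Need d with 13·d ≡ 1 (mod 78840). Apply the extended Euclidean algorithm:
78840 = 6064·13 + 8
13 = 1·8 + 5
8 = 1·5 + 3
5 = 1·3 + 2
3 = 1·2 + 1
2 = 2·1 + 0
Back-substitute:
1 = 3 − 2
1 = −5 + 2·3
1 = 2·8 − 3·5
1 = −3·13 + 5·8
1 = 5·78840 − 30323·13
So 13·(-30323) ≡ 1 (mod 78840), hence d ≡ -30323 ≡ 48517 (mod 78840).

48517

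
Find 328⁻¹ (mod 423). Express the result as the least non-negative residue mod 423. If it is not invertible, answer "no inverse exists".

187

gcd(423, 328) by repeated division:
423 = 1×328 + 95
328 = 3×95 + 43
95 = 2×43 + 9
43 = 4×9 + 7
9 = 1×7 + 2
7 = 3×2 + 1
2 = 2×1 + 0
The gcd is 1. Working backward:
1 = 7 − 3·2
1 = −3·9 + 4·7
1 = 4·43 − 19·9
1 = −19·95 + 42·43
1 = 42·328 − 145·95
1 = −145·423 + 187·328
So 328·187 ≡ 1 (mod 423).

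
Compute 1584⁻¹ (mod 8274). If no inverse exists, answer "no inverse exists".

Euclidean algorithm on 8274, 1584:
8274 = 5×1584 + 354
1584 = 4×354 + 168
354 = 2×168 + 18
168 = 9×18 + 6
18 = 3×6 + 0
Since gcd = 6 > 1, 1584 is not a unit mod 8274.

no inverse exists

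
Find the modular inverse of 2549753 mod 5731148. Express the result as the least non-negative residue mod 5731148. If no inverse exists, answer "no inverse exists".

Apply the Euclidean algorithm to 5731148 and 2549753:
5731148 = 2*2549753 + 631642
2549753 = 4*631642 + 23185
631642 = 27*23185 + 5647
23185 = 4*5647 + 597
5647 = 9*597 + 274
597 = 2*274 + 49
274 = 5*49 + 29
49 = 1*29 + 20
29 = 1*20 + 9
20 = 2*9 + 2
9 = 4*2 + 1
2 = 2*1 + 0
The gcd is 1. Working backward:
1 = 9 − 4·2
1 = −4·20 + 9·9
1 = 9·29 − 13·20
1 = −13·49 + 22·29
1 = 22·274 − 123·49
1 = −123·597 + 268·274
1 = 268·5647 − 2535·597
1 = −2535·23185 + 10408·5647
1 = 10408·631642 − 283551·23185
1 = −283551·2549753 + 1144612·631642
1 = 1144612·5731148 − 2572775·2549753
So 2549753·(-2572775) ≡ 1 (mod 5731148), and -2572775 ≡ 3158373 (mod 5731148).

3158373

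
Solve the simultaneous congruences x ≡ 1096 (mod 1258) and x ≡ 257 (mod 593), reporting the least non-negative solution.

58964

Write x = 1096 + 1258·k. Then 1258·k ≡ 257 − 1096 ≡ 347 (mod 593).
Need 1258⁻¹ mod 593. Extended Euclid on (593, 72):
593 = 8×72 + 17
72 = 4×17 + 4
17 = 4×4 + 1
4 = 4×1 + 0
Back-substitute:
1 = 17 − 4·4
1 = −4·72 + 17·17
1 = 17·593 − 140·72
1258⁻¹ ≡ 453 (mod 593), so k ≡ 453·347 ≡ 46 (mod 593).
x = 1096 + 1258·46 = 58964.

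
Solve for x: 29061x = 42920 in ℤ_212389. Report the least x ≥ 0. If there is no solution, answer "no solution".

First find gcd(29061, 212389):
212389 = 7×29061 + 8962
29061 = 3×8962 + 2175
8962 = 4×2175 + 262
2175 = 8×262 + 79
262 = 3×79 + 25
79 = 3×25 + 4
25 = 6×4 + 1
4 = 4×1 + 0
gcd = 1, so a unique solution mod 212389 exists.
Back-substitute for the Bézout coefficients:
1 = 25 − 6·4
1 = −6·79 + 19·25
1 = 19·262 − 63·79
1 = −63·2175 + 523·262
1 = 523·8962 − 2155·2175
1 = −2155·29061 + 6988·8962
1 = 6988·212389 − 51071·29061
So 29061·(-51071) ≡ 1 (mod 212389), giving 29061⁻¹ ≡ 161318.
x ≡ 29061⁻¹·42920 ≡ 161318·42920 ≡ 99549 (mod 212389).

99549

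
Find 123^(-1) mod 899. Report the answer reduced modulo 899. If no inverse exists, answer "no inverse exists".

402

Apply the Euclidean algorithm to 899 and 123:
899 = 7×123 + 38
123 = 3×38 + 9
38 = 4×9 + 2
9 = 4×2 + 1
2 = 2×1 + 0
gcd = 1, so the inverse exists. Back-substitute:
1 = 9 − 4·2
1 = −4·38 + 17·9
1 = 17·123 − 55·38
1 = −55·899 + 402·123
So 123·402 ≡ 1 (mod 899).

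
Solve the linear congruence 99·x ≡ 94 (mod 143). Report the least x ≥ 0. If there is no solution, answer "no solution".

no solution

gcd(99, 143):
143 = 1·99 + 44
99 = 2·44 + 11
44 = 4·11 + 0
gcd = 11, but 11 ∤ 94, so the congruence has no solution.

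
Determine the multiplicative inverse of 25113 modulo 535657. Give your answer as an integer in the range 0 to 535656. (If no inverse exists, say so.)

Extended Euclidean algorithm:
535657 = 21·25113 + 8284
25113 = 3·8284 + 261
8284 = 31·261 + 193
261 = 1·193 + 68
193 = 2·68 + 57
68 = 1·57 + 11
57 = 5·11 + 2
11 = 5·2 + 1
2 = 2·1 + 0
gcd = 1, so the inverse exists. Back-substitute:
1 = 11 − 5·2
1 = −5·57 + 26·11
1 = 26·68 − 31·57
1 = −31·193 + 88·68
1 = 88·261 − 119·193
1 = −119·8284 + 3777·261
1 = 3777·25113 − 11450·8284
1 = −11450·535657 + 244227·25113
So 25113·244227 ≡ 1 (mod 535657).

244227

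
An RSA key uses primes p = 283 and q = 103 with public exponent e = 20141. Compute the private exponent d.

22733

φ(n) = (p−1)(q−1) = 282·102 = 28764.
Need d with 20141·d ≡ 1 (mod 28764). Apply the extended Euclidean algorithm:
28764 = 1*20141 + 8623
20141 = 2*8623 + 2895
8623 = 2*2895 + 2833
2895 = 1*2833 + 62
2833 = 45*62 + 43
62 = 1*43 + 19
43 = 2*19 + 5
19 = 3*5 + 4
5 = 1*4 + 1
4 = 4*1 + 0
Back-substitute:
1 = 5 − 4
1 = −19 + 4·5
1 = 4·43 − 9·19
1 = −9·62 + 13·43
1 = 13·2833 − 594·62
1 = −594·2895 + 607·2833
1 = 607·8623 − 1808·2895
1 = −1808·20141 + 4223·8623
1 = 4223·28764 − 6031·20141
So 20141·(-6031) ≡ 1 (mod 28764), hence d ≡ -6031 ≡ 22733 (mod 28764).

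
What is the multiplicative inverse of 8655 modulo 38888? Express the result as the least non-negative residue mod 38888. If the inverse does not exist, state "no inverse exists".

Apply the Euclidean algorithm to 38888 and 8655:
38888 = 4·8655 + 4268
8655 = 2·4268 + 119
4268 = 35·119 + 103
119 = 1·103 + 16
103 = 6·16 + 7
16 = 2·7 + 2
7 = 3·2 + 1
2 = 2·1 + 0
Since gcd(8655, 38888) = 1, back-substitute to write 1 as a combination:
1 = 7 − 3·2
1 = −3·16 + 7·7
1 = 7·103 − 45·16
1 = −45·119 + 52·103
1 = 52·4268 − 1865·119
1 = −1865·8655 + 3782·4268
1 = 3782·38888 − 16993·8655
Thus 8655·(-16993) ≡ 1 (mod 38888); reducing, -16993 mod 38888 = 21895.

21895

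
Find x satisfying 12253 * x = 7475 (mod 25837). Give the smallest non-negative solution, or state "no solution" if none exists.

First find gcd(12253, 25837):
25837 = 2·12253 + 1331
12253 = 9·1331 + 274
1331 = 4·274 + 235
274 = 1·235 + 39
235 = 6·39 + 1
39 = 39·1 + 0
gcd = 1, so a unique solution mod 25837 exists.
Back-substitute for the Bézout coefficients:
1 = 235 − 6·39
1 = −6·274 + 7·235
1 = 7·1331 − 34·274
1 = −34·12253 + 313·1331
1 = 313·25837 − 660·12253
So 12253·(-660) ≡ 1 (mod 25837), giving 12253⁻¹ ≡ 25177.
x ≡ 12253⁻¹·7475 ≡ 25177·7475 ≡ 1367 (mod 25837).

1367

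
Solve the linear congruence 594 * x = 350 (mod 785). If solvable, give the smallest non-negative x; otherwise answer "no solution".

First find gcd(594, 785):
785 = 1*594 + 191
594 = 3*191 + 21
191 = 9*21 + 2
21 = 10*2 + 1
2 = 2*1 + 0
gcd = 1, so a unique solution mod 785 exists.
Back-substitute for the Bézout coefficients:
1 = 21 − 10·2
1 = −10·191 + 91·21
1 = 91·594 − 283·191
1 = −283·785 + 374·594
So 594·(374) ≡ 1 (mod 785), giving 594⁻¹ ≡ 374.
x ≡ 594⁻¹·350 ≡ 374·350 ≡ 590 (mod 785).

590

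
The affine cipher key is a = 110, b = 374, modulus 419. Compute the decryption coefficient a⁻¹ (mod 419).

Apply the Euclidean algorithm to 419 and 110:
419 = 3·110 + 89
110 = 1·89 + 21
89 = 4·21 + 5
21 = 4·5 + 1
5 = 5·1 + 0
Since gcd(110, 419) = 1, back-substitute to write 1 as a combination:
1 = 21 − 4·5
1 = −4·89 + 17·21
1 = 17·110 − 21·89
1 = −21·419 + 80·110
So 110·80 ≡ 1 (mod 419).

80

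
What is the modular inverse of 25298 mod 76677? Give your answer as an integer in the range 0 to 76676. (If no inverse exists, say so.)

Run Euclid on (76677, 25298):
76677 = 3·25298 + 783
25298 = 32·783 + 242
783 = 3·242 + 57
242 = 4·57 + 14
57 = 4·14 + 1
14 = 14·1 + 0
gcd = 1, so the inverse exists. Back-substitute:
1 = 57 − 4·14
1 = −4·242 + 17·57
1 = 17·783 − 55·242
1 = −55·25298 + 1777·783
1 = 1777·76677 − 5386·25298
So 25298·(-5386) ≡ 1 (mod 76677), and -5386 ≡ 71291 (mod 76677).

71291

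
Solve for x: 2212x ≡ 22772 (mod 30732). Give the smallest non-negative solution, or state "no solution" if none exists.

830

First find gcd(2212, 30732):
30732 = 13·2212 + 1976
2212 = 1·1976 + 236
1976 = 8·236 + 88
236 = 2·88 + 60
88 = 1·60 + 28
60 = 2·28 + 4
28 = 7·4 + 0
gcd = 4 and 4 | 22772, so solutions exist. Divide through by 4: 553x ≡ 5693 (mod 7683).
Now find 553⁻¹ mod 7683:
7683 = 13×553 + 494
553 = 1×494 + 59
494 = 8×59 + 22
59 = 2×22 + 15
22 = 1×15 + 7
15 = 2×7 + 1
7 = 7×1 + 0
Back-substitute:
1 = 15 − 2·7
1 = −2·22 + 3·15
1 = 3·59 − 8·22
1 = −8·494 + 67·59
1 = 67·553 − 75·494
1 = −75·7683 + 1042·553
So 553⁻¹ ≡ 1042 (mod 7683).
Then x ≡ 1042·5693 ≡ 830 (mod 7683); the smallest non-negative solution is x = 830.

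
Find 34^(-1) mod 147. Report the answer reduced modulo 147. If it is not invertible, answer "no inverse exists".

gcd(147, 34) by repeated division:
147 = 4×34 + 11
34 = 3×11 + 1
11 = 11×1 + 0
Since gcd(34, 147) = 1, back-substitute to write 1 as a combination:
1 = 34 − 3·11
1 = −3·147 + 13·34
So 34·13 ≡ 1 (mod 147).

13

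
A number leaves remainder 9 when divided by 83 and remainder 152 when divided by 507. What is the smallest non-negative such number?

Write x = 9 + 83·k. Then 83·k ≡ 152 − 9 ≡ 143 (mod 507).
Need 83⁻¹ mod 507. Extended Euclid on (507, 83):
507 = 6·83 + 9
83 = 9·9 + 2
9 = 4·2 + 1
2 = 2·1 + 0
Back-substitute:
1 = 9 − 4·2
1 = −4·83 + 37·9
1 = 37·507 − 226·83
83⁻¹ ≡ 281 (mod 507), so k ≡ 281·143 ≡ 130 (mod 507).
x = 9 + 83·130 = 10799.

10799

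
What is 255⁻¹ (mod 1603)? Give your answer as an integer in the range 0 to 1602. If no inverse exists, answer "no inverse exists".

1559

Extended Euclidean algorithm:
1603 = 6*255 + 73
255 = 3*73 + 36
73 = 2*36 + 1
36 = 36*1 + 0
Since gcd(255, 1603) = 1, back-substitute to write 1 as a combination:
1 = 73 − 2·36
1 = −2·255 + 7·73
1 = 7·1603 − 44·255
Hence 255⁻¹ ≡ -44 ≡ 1559 (mod 1603).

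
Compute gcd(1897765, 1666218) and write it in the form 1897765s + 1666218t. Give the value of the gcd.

1

Repeated division:
1897765 = 1·1666218 + 231547
1666218 = 7·231547 + 45389
231547 = 5·45389 + 4602
45389 = 9·4602 + 3971
4602 = 1·3971 + 631
3971 = 6·631 + 185
631 = 3·185 + 76
185 = 2·76 + 33
76 = 2·33 + 10
33 = 3·10 + 3
10 = 3·3 + 1
3 = 3·1 + 0
gcd(1897765, 1666218) = 1.
Back-substituting:
1 = 10 − 3·3
1 = −3·33 + 10·10
1 = 10·76 − 23·33
1 = −23·185 + 56·76
1 = 56·631 − 191·185
1 = −191·3971 + 1202·631
1 = 1202·4602 − 1393·3971
1 = −1393·45389 + 13739·4602
1 = 13739·231547 − 70088·45389
1 = −70088·1666218 + 504355·231547
1 = 504355·1897765 − 574443·1666218
So 1 = (504355)·1897765 + (-574443)·1666218.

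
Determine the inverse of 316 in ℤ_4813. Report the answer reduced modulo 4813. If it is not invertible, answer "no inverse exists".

4615

Extended Euclidean algorithm:
4813 = 15×316 + 73
316 = 4×73 + 24
73 = 3×24 + 1
24 = 24×1 + 0
gcd = 1, so the inverse exists. Back-substitute:
1 = 73 − 3·24
1 = −3·316 + 13·73
1 = 13·4813 − 198·316
So 316·(-198) ≡ 1 (mod 4813), and -198 ≡ 4615 (mod 4813).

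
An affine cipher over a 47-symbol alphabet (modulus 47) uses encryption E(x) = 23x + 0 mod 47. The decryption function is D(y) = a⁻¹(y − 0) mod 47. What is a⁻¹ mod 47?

45

Apply the Euclidean algorithm to 47 and 23:
47 = 2*23 + 1
23 = 23*1 + 0
gcd = 1, so the inverse exists. Back-substitute:
1 = 47 − 2·23
Hence 23⁻¹ ≡ -2 ≡ 45 (mod 47).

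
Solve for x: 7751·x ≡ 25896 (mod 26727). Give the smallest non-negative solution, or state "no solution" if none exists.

First find gcd(7751, 26727):
26727 = 3·7751 + 3474
7751 = 2·3474 + 803
3474 = 4·803 + 262
803 = 3·262 + 17
262 = 15·17 + 7
17 = 2·7 + 3
7 = 2·3 + 1
3 = 3·1 + 0
gcd = 1, so a unique solution mod 26727 exists.
Back-substitute for the Bézout coefficients:
1 = 7 − 2·3
1 = −2·17 + 5·7
1 = 5·262 − 77·17
1 = −77·803 + 236·262
1 = 236·3474 − 1021·803
1 = −1021·7751 + 2278·3474
1 = 2278·26727 − 7855·7751
So 7751·(-7855) ≡ 1 (mod 26727), giving 7751⁻¹ ≡ 18872.
x ≡ 7751⁻¹·25896 ≡ 18872·25896 ≡ 6117 (mod 26727).

6117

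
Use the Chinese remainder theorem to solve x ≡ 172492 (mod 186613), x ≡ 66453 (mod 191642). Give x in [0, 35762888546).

24502646005

Write x = 172492 + 186613·k. Then 186613·k ≡ 66453 − 172492 ≡ 85603 (mod 191642).
Need 186613⁻¹ mod 191642. Extended Euclid on (191642, 186613):
191642 = 1*186613 + 5029
186613 = 37*5029 + 540
5029 = 9*540 + 169
540 = 3*169 + 33
169 = 5*33 + 4
33 = 8*4 + 1
4 = 4*1 + 0
Back-substitute:
1 = 33 − 8·4
1 = −8·169 + 41·33
1 = 41·540 − 131·169
1 = −131·5029 + 1220·540
1 = 1220·186613 − 45271·5029
1 = −45271·191642 + 46491·186613
186613⁻¹ ≡ 46491 (mod 191642), so k ≡ 46491·85603 ≡ 131301 (mod 191642).
x = 172492 + 186613·131301 = 24502646005.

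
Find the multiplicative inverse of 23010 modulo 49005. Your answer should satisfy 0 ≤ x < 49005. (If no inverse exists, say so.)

no inverse exists

Compute gcd(23010, 49005):
49005 = 2×23010 + 2985
23010 = 7×2985 + 2115
2985 = 1×2115 + 870
2115 = 2×870 + 375
870 = 2×375 + 120
375 = 3×120 + 15
120 = 8×15 + 0
The gcd is 15, not 1, hence no inverse exists.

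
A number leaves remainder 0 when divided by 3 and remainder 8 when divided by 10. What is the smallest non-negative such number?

Write x = 0 + 3·k. Then 3·k ≡ 8 − 0 ≡ 8 (mod 10).
Need 3⁻¹ mod 10. Extended Euclid on (10, 3):
10 = 3·3 + 1
3 = 3·1 + 0
Back-substitute:
1 = 10 − 3·3
3⁻¹ ≡ 7 (mod 10), so k ≡ 7·8 ≡ 6 (mod 10).
x = 0 + 3·6 = 18.

18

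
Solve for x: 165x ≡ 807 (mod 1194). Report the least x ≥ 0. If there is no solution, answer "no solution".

345

First find gcd(165, 1194):
1194 = 7*165 + 39
165 = 4*39 + 9
39 = 4*9 + 3
9 = 3*3 + 0
gcd = 3 and 3 | 807, so solutions exist. Divide through by 3: 55x ≡ 269 (mod 398).
Now find 55⁻¹ mod 398:
398 = 7*55 + 13
55 = 4*13 + 3
13 = 4*3 + 1
3 = 3*1 + 0
Back-substitute:
1 = 13 − 4·3
1 = −4·55 + 17·13
1 = 17·398 − 123·55
So 55·(-123) ≡ 1 (mod 398), i.e. 55⁻¹ ≡ 275.
Then x ≡ 275·269 ≡ 345 (mod 398); the smallest non-negative solution is x = 345.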